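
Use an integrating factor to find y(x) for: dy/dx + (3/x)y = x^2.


P(x) = 3/x ⇒ μ = x^3.
(x^3 y)' = x^5 ⇒ x^3 y = x^6/(6) + C.
Solve for y: y = (1/6)x^3 + C/x^3.


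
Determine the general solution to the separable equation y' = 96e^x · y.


Separate variables: dy/y = 96e^x dx.
Integrate: ln|y| = 96e^x + C₀.
Exponentiate: y = Ce^(96e^x).


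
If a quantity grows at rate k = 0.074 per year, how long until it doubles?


Exponential growth: P(t) = P₀ e^(0.074t). Set P(t)/P₀ = 2: e^(0.074t) = 2.
Solve: t = ln(2)/0.074 ≈ 9.37 years.


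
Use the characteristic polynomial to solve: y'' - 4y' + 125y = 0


Characteristic equation: r² - 4r + 125 = 0.
Discriminant is negative; roots r = 2 ± 11i (complex conjugate pair).
General solution uses e^(α x)(C₁ cos(β x) + C₂ sin(β x)): y = e^(2x)(C₁cos(11x) + C₂sin(11x)).


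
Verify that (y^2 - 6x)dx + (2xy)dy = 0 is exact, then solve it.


Check exactness: ∂M/∂y = 2y and ∂N/∂x = 2y; equal, so the equation is exact.
Integrate M with respect to x (treating y as constant): ∫M dx = xy^2 - 3x^2 + h(y).
Differentiate w.r.t. y and set equal to N: all terms match, so h'(y) = 0 and h is a constant absorbed into C.
General solution: xy^2 - 3x^2 = C.


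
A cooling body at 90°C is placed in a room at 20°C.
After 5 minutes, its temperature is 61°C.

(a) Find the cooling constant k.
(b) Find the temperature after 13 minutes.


Newton's law: T(t) = T_a + (T₀ - T_a)e^(-kt).
(a) Use T(5) = 61: (61 - 20)/(90 - 20) = e^(-k·5), so k = -ln(0.586)/5 ≈ 0.1070.
(b) Apply k to t = 13: T(13) = 20 + (70)e^(-1.391) ≈ 37.4°C.


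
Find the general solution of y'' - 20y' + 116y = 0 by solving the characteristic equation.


Characteristic equation: r² - 20r + 116 = 0.
Discriminant is negative; roots r = 10 ± 4i (complex conjugate pair).
General solution uses e^(α x)(C₁ cos(β x) + C₂ sin(β x)): y = e^(10x)(C₁cos(4x) + C₂sin(4x)).


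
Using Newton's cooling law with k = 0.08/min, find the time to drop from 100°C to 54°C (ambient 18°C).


From T(t) = T_a + (T₀ - T_a)e^(-kt), set T(t) = 54:
(54 - 18) / (100 - 18) = e^(-0.08t), so t = -ln(0.439)/0.08 ≈ 10.3 minutes.


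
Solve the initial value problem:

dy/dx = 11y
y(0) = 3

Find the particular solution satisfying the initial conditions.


General solution of y' = 11y is y = Ce^(11x).
Apply y(0) = 3: C = 3.
Particular solution: y = 3e^(11x).


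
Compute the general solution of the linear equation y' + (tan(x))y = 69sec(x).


P(x) = tan(x) ⇒ μ = e^(∫tan(x)dx) = sec(x).
(sec(x) y)' = 69sec²(x) ⇒ sec(x) y = 69tan(x) + C.
Multiply by cos(x): y = 69sin(x) + C·cos(x).


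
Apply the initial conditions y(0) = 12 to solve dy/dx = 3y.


General solution of y' = 3y is y = Ce^(3x).
Apply y(0) = 12: C = 12.
Particular solution: y = 12e^(3x).


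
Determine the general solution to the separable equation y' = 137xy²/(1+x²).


Separate: dy/y² = 137x/(1+x²) dx.
Integrate LHS: ∫ dy/y² = -1/y.
Integrate RHS via u = 1+x²: (137/2)ln(1+x²) + C.
Result: -1/y = (137/2)ln(1+x²) + C.


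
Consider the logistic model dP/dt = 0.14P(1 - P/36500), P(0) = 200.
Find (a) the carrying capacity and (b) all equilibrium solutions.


Logistic ODE dP/dt = 0.14P(1 - P/36500) has equilibria where dP/dt = 0, i.e. P = 0 or P = 36500.
The coefficient (1 - P/K) = 0 when P = K, identifying K = 36500 as the carrying capacity.
(a) K = 36500; (b) equilibria P = 0 and P = 36500.


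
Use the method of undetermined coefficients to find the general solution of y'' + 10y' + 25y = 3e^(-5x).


Characteristic polynomial (r + 5)² = 0; repeated root r = -5.
y_h = (C₁ + C₂x)e^(-5x). Forcing matches the repeated root (resonance), so try y_p = Ax² e^(-5x).
Substitute and solve for A: 2A = 3, so A = 3/2.
General solution: y = (C₁ + C₂x + (3/2)x²)e^(-5x).


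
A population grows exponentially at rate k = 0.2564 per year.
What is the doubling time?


Exponential growth: P(t) = P₀ e^(0.2564t). Set P(t)/P₀ = 2: e^(0.2564t) = 2.
Solve: t = ln(2)/0.2564 ≈ 2.70 years.


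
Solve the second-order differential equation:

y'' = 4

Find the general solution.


Characteristic polynomial (r - 0)² = 0; repeated root r = 0.
y_h = (C₁ + C₂x). Forcing matches the repeated root (resonance), so try y_p = Ax².
Substitute and solve for A: 2A = 4, so A = 2.
General solution: y = C₁ + C₂x + 2x².


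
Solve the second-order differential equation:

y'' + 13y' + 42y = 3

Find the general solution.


Characteristic roots of r² + 13r + 42 = 0 are -7, -6.
y_h = C₁e^(-7x) + C₂e^(-6x).
Constant forcing; try y_p = A. Then 42A = 3 ⇒ A = 1/14.
General solution: y = C₁e^(-7x) + C₂e^(-6x) + 1/14.


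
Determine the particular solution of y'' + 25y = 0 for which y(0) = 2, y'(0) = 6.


Characteristic roots of r² + 25 = 0 are ±5i, so y = C₁cos(5x) + C₂sin(5x).
Apply y(0) = 2: C₁ = 2. Differentiate and apply y'(0) = 6: 5·C₂ = 6, so C₂ = 6/5.
Particular solution: y = 2cos(5x) + (6/5)sin(5x).


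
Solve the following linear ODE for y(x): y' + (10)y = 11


P(x) = 10, Q(x) = 11; integrating factor μ = e^(10x).
(μ y)' = 11e^(10x) ⇒ μ y = (11/10)e^(10x) + C.
Divide by μ: y = 11/10 + Ce^(-10x).


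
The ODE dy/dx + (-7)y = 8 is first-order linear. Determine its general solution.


P(x) = -7 ⇒ μ = e^(-7x).
(μ y)' = 8e^(-7x) ⇒ μ y = -(8/7)e^(-7x) + C.
Divide by μ: y = -8/7 + Ce^(7x).


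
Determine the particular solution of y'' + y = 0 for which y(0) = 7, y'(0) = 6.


Characteristic roots of r² + 1 = 0 are ±1i, so y = C₁cos(x) + C₂sin(x).
Apply y(0) = 7: C₁ = 7. Differentiate and apply y'(0) = 6: 1·C₂ = 6, so C₂ = 6.
Particular solution: y = 7cos(x) + 6sin(x).


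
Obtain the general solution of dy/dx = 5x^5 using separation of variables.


Integrate both sides with respect to x: y = ∫ 5x^5 dx = (5/6)x^6 + C.


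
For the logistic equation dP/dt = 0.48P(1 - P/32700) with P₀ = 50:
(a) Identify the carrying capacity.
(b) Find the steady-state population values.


Logistic ODE dP/dt = 0.48P(1 - P/32700) has equilibria where dP/dt = 0, i.e. P = 0 or P = 32700.
The coefficient (1 - P/K) = 0 when P = K, identifying K = 32700 as the carrying capacity.
(a) K = 32700; (b) equilibria P = 0 and P = 32700.


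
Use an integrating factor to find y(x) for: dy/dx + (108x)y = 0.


P(x) = 108x ⇒ μ = e^(54x²).
Q(x) = 0 so μ y is constant: y = Ce^(-54x²).


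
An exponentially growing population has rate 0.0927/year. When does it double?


Exponential growth: P(t) = P₀ e^(0.0927t). Set P(t)/P₀ = 2: e^(0.0927t) = 2.
Solve: t = ln(2)/0.0927 ≈ 7.48 years.


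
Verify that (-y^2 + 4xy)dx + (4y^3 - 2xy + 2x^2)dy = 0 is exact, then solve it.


Check exactness: ∂M/∂y = -2y + 4x and ∂N/∂x = -2y + 4x; equal, so the equation is exact.
Integrate M with respect to x (treating y as constant): ∫M dx = -xy^2 + 2x^2y + h(y).
Differentiate w.r.t. y and set equal to N: the x-dependent terms already match, leaving h'(y) = 4y^3. Integrate: h(y) = y^4.
So F(x,y) = y^4 - xy^2 + 2x^2y.
General solution: y^4 - xy^2 + 2x^2y = C.


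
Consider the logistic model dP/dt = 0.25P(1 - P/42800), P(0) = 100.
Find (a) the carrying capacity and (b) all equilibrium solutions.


Logistic ODE dP/dt = 0.25P(1 - P/42800) has equilibria where dP/dt = 0, i.e. P = 0 or P = 42800.
The coefficient (1 - P/K) = 0 when P = K, identifying K = 42800 as the carrying capacity.
(a) K = 42800; (b) equilibria P = 0 and P = 42800.


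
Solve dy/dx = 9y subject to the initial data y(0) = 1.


General solution of y' = 9y is y = Ce^(9x).
Apply y(0) = 1: C = 1.
Particular solution: y = e^(9x).


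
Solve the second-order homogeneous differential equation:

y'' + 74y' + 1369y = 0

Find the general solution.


Characteristic equation: r² + 74r + 1369 = 0, i.e. (r + 37)² = 0.
Repeated root r = -37; include an x factor for the second linearly independent solution.
General solution: y = (C₁ + C₂x)e^(-37x).


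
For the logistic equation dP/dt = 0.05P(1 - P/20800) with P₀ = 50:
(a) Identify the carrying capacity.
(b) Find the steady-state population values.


Logistic ODE dP/dt = 0.05P(1 - P/20800) has equilibria where dP/dt = 0, i.e. P = 0 or P = 20800.
The coefficient (1 - P/K) = 0 when P = K, identifying K = 20800 as the carrying capacity.
(a) K = 20800; (b) equilibria P = 0 and P = 20800.


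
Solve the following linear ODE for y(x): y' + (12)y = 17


P(x) = 12, Q(x) = 17; integrating factor μ = e^(12x).
(μ y)' = 17e^(12x) ⇒ μ y = (17/12)e^(12x) + C.
Divide by μ: y = 17/12 + Ce^(-12x).


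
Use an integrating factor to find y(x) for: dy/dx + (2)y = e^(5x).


P(x) = 2 ⇒ μ = e^(2x).
(μ y)' = e^(7x) ⇒ μ y = e^(7x)/7 + C.
Divide by μ: y = (1/7)e^(5x) + Ce^(-2x).


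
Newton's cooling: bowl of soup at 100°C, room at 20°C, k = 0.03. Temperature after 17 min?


Newton's law: dT/dt = -k(T - T_a) has solution T(t) = T_a + (T₀ - T_a)e^(-kt).
Plug in T_a = 20, T₀ = 100, k = 0.03, t = 17: T(17) = 20 + (80)e^(-0.51) ≈ 68.0°C.


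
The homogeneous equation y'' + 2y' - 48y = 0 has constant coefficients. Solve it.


Characteristic equation: r² + 2r - 48 = 0.
Factor: (r - 6)(r + 8) = 0 ⇒ r = 6, -8 (distinct real).
General solution: y = C₁e^(6x) + C₂e^(-8x).


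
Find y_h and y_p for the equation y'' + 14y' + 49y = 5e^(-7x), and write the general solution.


Characteristic polynomial (r + 7)² = 0; repeated root r = -7.
y_h = (C₁ + C₂x)e^(-7x). Forcing matches the repeated root (resonance), so try y_p = Ax² e^(-7x).
Substitute and solve for A: 2A = 5, so A = 5/2.
General solution: y = (C₁ + C₂x + (5/2)x²)e^(-7x).


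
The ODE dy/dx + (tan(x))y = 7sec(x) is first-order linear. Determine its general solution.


P(x) = tan(x) ⇒ μ = e^(∫tan(x)dx) = sec(x).
(sec(x) y)' = 7sec²(x) ⇒ sec(x) y = 7tan(x) + C.
Multiply by cos(x): y = 7sin(x) + C·cos(x).


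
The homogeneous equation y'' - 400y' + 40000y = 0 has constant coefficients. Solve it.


Characteristic equation: r² - 400r + 40000 = 0, i.e. (r - 200)² = 0.
Repeated root r = 200; include an x factor for the second linearly independent solution.
General solution: y = (C₁ + C₂x)e^(200x).


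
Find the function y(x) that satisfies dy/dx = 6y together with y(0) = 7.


General solution of y' = 6y is y = Ce^(6x).
Apply y(0) = 7: C = 7.
Particular solution: y = 7e^(6x).


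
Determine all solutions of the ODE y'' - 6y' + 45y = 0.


Characteristic equation: r² - 6r + 45 = 0.
Discriminant is negative; roots r = 3 ± 6i (complex conjugate pair).
General solution uses e^(α x)(C₁ cos(β x) + C₂ sin(β x)): y = e^(3x)(C₁cos(6x) + C₂sin(6x)).


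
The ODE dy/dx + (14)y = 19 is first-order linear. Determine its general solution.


P(x) = 14, Q(x) = 19; integrating factor μ = e^(14x).
(μ y)' = 19e^(14x) ⇒ μ y = (19/14)e^(14x) + C.
Divide by μ: y = 19/14 + Ce^(-14x).


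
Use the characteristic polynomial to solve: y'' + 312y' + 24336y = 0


Characteristic equation: r² + 312r + 24336 = 0, i.e. (r + 156)² = 0.
Repeated root r = -156; include an x factor for the second linearly independent solution.
General solution: y = (C₁ + C₂x)e^(-156x).


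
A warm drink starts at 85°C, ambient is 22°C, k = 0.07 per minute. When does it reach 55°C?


From T(t) = T_a + (T₀ - T_a)e^(-kt), set T(t) = 55:
(55 - 22) / (85 - 22) = e^(-0.07t), so t = -ln(0.524)/0.07 ≈ 9.2 minutes.


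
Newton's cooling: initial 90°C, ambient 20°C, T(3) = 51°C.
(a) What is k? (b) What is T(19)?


Newton's law: T(t) = T_a + (T₀ - T_a)e^(-kt).
(a) Use T(3) = 51: (51 - 20)/(90 - 20) = e^(-k·3), so k = -ln(0.443)/3 ≈ 0.2715.
(b) Apply k to t = 19: T(19) = 20 + (70)e^(-5.159) ≈ 20.4°C.


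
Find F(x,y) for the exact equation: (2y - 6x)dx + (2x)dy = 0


Check exactness: ∂M/∂y = 2 and ∂N/∂x = 2; equal, so the equation is exact.
Integrate M with respect to x (treating y as constant): ∫M dx = 2xy - 3x^2 + h(y).
Differentiate w.r.t. y and set equal to N: all terms match, so h'(y) = 0 and h is a constant absorbed into C.
General solution: 2xy - 3x^2 = C.


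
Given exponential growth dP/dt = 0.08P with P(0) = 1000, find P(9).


The ODE dP/dt = 0.08P has solution P(t) = P(0)e^(0.08t).
Substitute P(0) = 1000 and t = 9: P(9) = 1000 e^(0.72) ≈ 2054.


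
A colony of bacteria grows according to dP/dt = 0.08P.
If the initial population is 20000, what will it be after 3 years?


The ODE dP/dt = 0.08P has solution P(t) = P(0)e^(0.08t).
Substitute P(0) = 20000 and t = 3: P(3) = 20000 e^(0.24) ≈ 25425.


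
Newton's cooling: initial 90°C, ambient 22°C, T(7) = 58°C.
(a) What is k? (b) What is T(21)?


Newton's law: T(t) = T_a + (T₀ - T_a)e^(-kt).
(a) Use T(7) = 58: (58 - 22)/(90 - 22) = e^(-k·7), so k = -ln(0.529)/7 ≈ 0.0909.
(b) Apply k to t = 21: T(21) = 22 + (68)e^(-1.908) ≈ 32.1°C.


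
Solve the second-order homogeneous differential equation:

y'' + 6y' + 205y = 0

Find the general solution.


Characteristic equation: r² + 6r + 205 = 0.
Discriminant is negative; roots r = -3 ± 14i (complex conjugate pair).
General solution uses e^(α x)(C₁ cos(β x) + C₂ sin(β x)): y = e^(-3x)(C₁cos(14x) + C₂sin(14x)).


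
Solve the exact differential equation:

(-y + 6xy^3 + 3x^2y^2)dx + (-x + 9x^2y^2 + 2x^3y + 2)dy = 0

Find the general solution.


Check exactness: ∂M/∂y = -1 + 18xy^2 + 6x^2y and ∂N/∂x = -1 + 18xy^2 + 6x^2y; equal, so the equation is exact.
Integrate M with respect to x (treating y as constant): ∫M dx = -xy + 3x^2y^3 + x^3y^2 + h(y).
Differentiate w.r.t. y and set equal to N: the x-dependent terms already match, leaving h'(y) = 2. Integrate: h(y) = 2y.
So F(x,y) = -xy + 3x^2y^3 + x^3y^2 + 2y.
General solution: -xy + 3x^2y^3 + x^3y^2 + 2y = C.


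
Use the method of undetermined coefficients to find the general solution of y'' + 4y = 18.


Homogeneous part: r² + 4 = 0 ⇒ r = ±2i, so y_h = C₁cos(2x) + C₂sin(2x).
Try constant y_p = A; plug in: 4A = 18 ⇒ A = 9/2.
General solution: y = C₁cos(2x) + C₂sin(2x) + 9/2.


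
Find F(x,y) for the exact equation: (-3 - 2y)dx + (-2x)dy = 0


Check exactness: ∂M/∂y = -2 and ∂N/∂x = -2; equal, so the equation is exact.
Integrate M with respect to x (treating y as constant): ∫M dx = -3x - 2xy + h(y).
Differentiate w.r.t. y and set equal to N: all terms match, so h'(y) = 0 and h is a constant absorbed into C.
General solution: -3x - 2xy = C.


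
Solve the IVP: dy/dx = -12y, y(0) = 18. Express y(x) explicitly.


General solution of y' = -12y is y = Ce^(-12x).
Apply y(0) = 18: C = 18.
Particular solution: y = 18e^(-12x).


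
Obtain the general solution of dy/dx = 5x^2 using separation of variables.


Integrate both sides with respect to x: y = ∫ 5x^2 dx = (5/3)x^3 + C.


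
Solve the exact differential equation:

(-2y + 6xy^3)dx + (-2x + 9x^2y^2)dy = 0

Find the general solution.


Check exactness: ∂M/∂y = -2 + 18xy^2 and ∂N/∂x = -2 + 18xy^2; equal, so the equation is exact.
Integrate M with respect to x (treating y as constant): ∫M dx = -2xy + 3x^2y^3 + h(y).
Differentiate w.r.t. y and set equal to N: all terms match, so h'(y) = 0 and h is a constant absorbed into C.
General solution: -2xy + 3x^2y^3 = C.


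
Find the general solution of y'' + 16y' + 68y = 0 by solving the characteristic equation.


Characteristic equation: r² + 16r + 68 = 0.
Discriminant is negative; roots r = -8 ± 2i (complex conjugate pair).
General solution uses e^(α x)(C₁ cos(β x) + C₂ sin(β x)): y = e^(-8x)(C₁cos(2x) + C₂sin(2x)).


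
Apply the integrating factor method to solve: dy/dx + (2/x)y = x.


P(x) = 2/x ⇒ μ = x^2.
(x^2 y)' = x^3 ⇒ x^2 y = x^4/(4) + C.
Solve for y: y = (1/4)x^2 + C/x^2.


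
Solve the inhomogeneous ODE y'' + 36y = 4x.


Homogeneous: r² + 36 = 0 ⇒ r = ±6i, y_h = C₁cos(6x) + C₂sin(6x).
Polynomial forcing; try y_p = Ax + B. Then y_p'' + 36 y_p = 36(Ax + B) = 4x, so B = 0 and A = 1/9.
General solution: y = C₁cos(6x) + C₂sin(6x) + (1/9)x.


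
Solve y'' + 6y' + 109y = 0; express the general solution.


Characteristic equation: r² + 6r + 109 = 0.
Discriminant is negative; roots r = -3 ± 10i (complex conjugate pair).
General solution uses e^(α x)(C₁ cos(β x) + C₂ sin(β x)): y = e^(-3x)(C₁cos(10x) + C₂sin(10x)).


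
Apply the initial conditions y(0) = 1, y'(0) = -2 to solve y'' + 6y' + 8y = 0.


Characteristic roots of r² + 6r + 8 = 0 are -4, -2.
General solution y = c₁ e^(-4x) + c₂ e^(-2x).
Apply y(0) = 1: c₁ + c₂ = 1. Apply y'(0) = -2: -4 c₁ - 2 c₂ = -2.
Solve: c₁ = 0, c₂ = 1.
Particular solution: y = 0e^(-4x) + e^(-2x).


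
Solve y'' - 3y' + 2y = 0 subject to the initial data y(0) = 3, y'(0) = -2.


Characteristic roots of r² - 3r + 2 = 0 are 1, 2.
General solution y = c₁ e^(x) + c₂ e^(2x).
Apply y(0) = 3: c₁ + c₂ = 3. Apply y'(0) = -2: 1 c₁ + 2 c₂ = -2.
Solve: c₁ = 8, c₂ = -5.
Particular solution: y = 8e^(x) - 5e^(2x).


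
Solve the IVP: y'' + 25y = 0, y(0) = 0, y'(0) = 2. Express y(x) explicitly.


Characteristic roots of r² + 25 = 0 are ±5i, so y = C₁cos(5x) + C₂sin(5x).
Apply y(0) = 0: C₁ = 0. Differentiate and apply y'(0) = 2: 5·C₂ = 2, so C₂ = 2/5.
Particular solution: y = (2/5)sin(5x).


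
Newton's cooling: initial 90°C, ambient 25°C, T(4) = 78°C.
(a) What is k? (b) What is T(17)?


Newton's law: T(t) = T_a + (T₀ - T_a)e^(-kt).
(a) Use T(4) = 78: (78 - 25)/(90 - 25) = e^(-k·4), so k = -ln(0.815)/4 ≈ 0.0510.
(b) Apply k to t = 17: T(17) = 25 + (65)e^(-0.867) ≈ 52.3°C.


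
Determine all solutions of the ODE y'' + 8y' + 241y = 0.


Characteristic equation: r² + 8r + 241 = 0.
Discriminant is negative; roots r = -4 ± 15i (complex conjugate pair).
General solution uses e^(α x)(C₁ cos(β x) + C₂ sin(β x)): y = e^(-4x)(C₁cos(15x) + C₂sin(15x)).


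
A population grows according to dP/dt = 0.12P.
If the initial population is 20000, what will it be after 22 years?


The ODE dP/dt = 0.12P has solution P(t) = P(0)e^(0.12t).
Substitute P(0) = 20000 and t = 22: P(22) = 20000 e^(2.64) ≈ 280264.


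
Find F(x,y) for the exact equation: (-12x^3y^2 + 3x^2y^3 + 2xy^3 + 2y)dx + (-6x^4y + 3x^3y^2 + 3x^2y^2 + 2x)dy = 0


Check exactness: ∂M/∂y = -24x^3y + 9x^2y^2 + 6xy^2 + 2 and ∂N/∂x = -24x^3y + 9x^2y^2 + 6xy^2 + 2; equal, so the equation is exact.
Integrate M with respect to x (treating y as constant): ∫M dx = -3x^4y^2 + x^3y^3 + x^2y^3 + 2xy + h(y).
Differentiate w.r.t. y and set equal to N: all terms match, so h'(y) = 0 and h is a constant absorbed into C.
General solution: -3x^4y^2 + x^3y^3 + x^2y^3 + 2xy = C.


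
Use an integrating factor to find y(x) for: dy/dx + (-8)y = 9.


P(x) = -8 ⇒ μ = e^(-8x).
(μ y)' = 9e^(-8x) ⇒ μ y = -(9/8)e^(-8x) + C.
Divide by μ: y = -9/8 + Ce^(8x).


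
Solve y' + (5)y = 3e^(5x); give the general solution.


P(x) = 5 ⇒ μ = e^(5x).
(μ y)' = 3e^(10x) ⇒ μ y = (3/10)e^(10x) + C.
Divide by μ: y = (3/10)e^(5x) + Ce^(-5x).


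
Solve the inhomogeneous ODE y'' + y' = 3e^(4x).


Characteristic roots of r² + r = 0 are -1, 0.
y_h = C₁e^(-x) + C₂.
Forcing exponent 4 is not a characteristic root; try y_p = Ae^(4x).
Substitute: A·(16 + (1)·4 + (0)) = A·20 = 3, so A = 3/20.
General solution: y = C₁e^(-x) + C₂ + (3/20)e^(4x).


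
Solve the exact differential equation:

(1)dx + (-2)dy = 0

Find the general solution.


Check exactness: ∂M/∂y = 0 and ∂N/∂x = 0; equal, so the equation is exact.
Integrate M with respect to x (treating y as constant): ∫M dx = x + h(y).
Differentiate w.r.t. y and set equal to N: the x-dependent terms already match, leaving h'(y) = -2. Integrate: h(y) = -2y.
So F(x,y) = -2y + x.
General solution: -2y + x = C.


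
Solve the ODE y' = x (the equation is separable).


Integrate both sides with respect to x: y = ∫ x dx = (1/2)x^2 + C.


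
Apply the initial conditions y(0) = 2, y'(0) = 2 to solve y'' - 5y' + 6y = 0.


Characteristic roots of r² - 5r + 6 = 0 are 3, 2.
General solution y = c₁ e^(3x) + c₂ e^(2x).
Apply y(0) = 2: c₁ + c₂ = 2. Apply y'(0) = 2: 3 c₁ + 2 c₂ = 2.
Solve: c₁ = -2, c₂ = 4.
Particular solution: y = -2e^(3x) + 4e^(2x).


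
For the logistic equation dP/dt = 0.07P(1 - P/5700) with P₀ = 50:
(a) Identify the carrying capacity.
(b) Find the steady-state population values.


Logistic ODE dP/dt = 0.07P(1 - P/5700) has equilibria where dP/dt = 0, i.e. P = 0 or P = 5700.
The coefficient (1 - P/K) = 0 when P = K, identifying K = 5700 as the carrying capacity.
(a) K = 5700; (b) equilibria P = 0 and P = 5700.


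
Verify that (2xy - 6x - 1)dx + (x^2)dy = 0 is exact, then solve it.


Check exactness: ∂M/∂y = 2x and ∂N/∂x = 2x; equal, so the equation is exact.
Integrate M with respect to x (treating y as constant): ∫M dx = x^2y - 3x^2 - x + h(y).
Differentiate w.r.t. y and set equal to N: all terms match, so h'(y) = 0 and h is a constant absorbed into C.
General solution: x^2y - 3x^2 - x = C.


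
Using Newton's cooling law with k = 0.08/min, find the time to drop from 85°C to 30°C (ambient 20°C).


From T(t) = T_a + (T₀ - T_a)e^(-kt), set T(t) = 30:
(30 - 20) / (85 - 20) = e^(-0.08t), so t = -ln(0.154)/0.08 ≈ 23.4 minutes.


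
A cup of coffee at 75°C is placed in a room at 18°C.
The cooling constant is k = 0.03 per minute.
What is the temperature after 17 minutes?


Newton's law: dT/dt = -k(T - T_a) has solution T(t) = T_a + (T₀ - T_a)e^(-kt).
Plug in T_a = 18, T₀ = 75, k = 0.03, t = 17: T(17) = 18 + (57)e^(-0.51) ≈ 52.2°C.


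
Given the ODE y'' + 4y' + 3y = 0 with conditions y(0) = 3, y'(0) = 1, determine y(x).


Characteristic roots of r² + 4r + 3 = 0 are -1, -3.
General solution y = c₁ e^(-x) + c₂ e^(-3x).
Apply y(0) = 3: c₁ + c₂ = 3. Apply y'(0) = 1: -1 c₁ - 3 c₂ = 1.
Solve: c₁ = 5, c₂ = -2.
Particular solution: y = 5e^(-x) - 2e^(-3x).


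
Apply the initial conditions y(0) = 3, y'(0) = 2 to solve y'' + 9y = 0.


Characteristic roots of r² + 9 = 0 are ±3i, so y = C₁cos(3x) + C₂sin(3x).
Apply y(0) = 3: C₁ = 3. Differentiate and apply y'(0) = 2: 3·C₂ = 2, so C₂ = 2/3.
Particular solution: y = 3cos(3x) + (2/3)sin(3x).


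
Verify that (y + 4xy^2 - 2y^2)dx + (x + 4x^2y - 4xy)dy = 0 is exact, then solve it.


Check exactness: ∂M/∂y = 1 + 8xy - 4y and ∂N/∂x = 1 + 8xy - 4y; equal, so the equation is exact.
Integrate M with respect to x (treating y as constant): ∫M dx = xy + 2x^2y^2 - 2xy^2 + h(y).
Differentiate w.r.t. y and set equal to N: all terms match, so h'(y) = 0 and h is a constant absorbed into C.
General solution: xy + 2x^2y^2 - 2xy^2 = C.


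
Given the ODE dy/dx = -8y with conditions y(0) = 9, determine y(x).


General solution of y' = -8y is y = Ce^(-8x).
Apply y(0) = 9: C = 9.
Particular solution: y = 9e^(-8x).


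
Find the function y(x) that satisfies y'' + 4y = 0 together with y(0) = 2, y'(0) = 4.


Characteristic roots of r² + 4 = 0 are ±2i, so y = C₁cos(2x) + C₂sin(2x).
Apply y(0) = 2: C₁ = 2. Differentiate and apply y'(0) = 4: 2·C₂ = 4, so C₂ = 2.
Particular solution: y = 2cos(2x) + 2sin(2x).


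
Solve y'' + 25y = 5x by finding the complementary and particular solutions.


Homogeneous: r² + 25 = 0 ⇒ r = ±5i, y_h = C₁cos(5x) + C₂sin(5x).
Polynomial forcing; try y_p = Ax + B. Then y_p'' + 25 y_p = 25(Ax + B) = 5x, so B = 0 and A = 1/5.
General solution: y = C₁cos(5x) + C₂sin(5x) + (1/5)x.


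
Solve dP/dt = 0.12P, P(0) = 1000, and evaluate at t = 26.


The ODE dP/dt = 0.12P has solution P(t) = P(0)e^(0.12t).
Substitute P(0) = 1000 and t = 26: P(26) = 1000 e^(3.12) ≈ 22646.


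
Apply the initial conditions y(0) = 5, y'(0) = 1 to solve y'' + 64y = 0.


Characteristic roots of r² + 64 = 0 are ±8i, so y = C₁cos(8x) + C₂sin(8x).
Apply y(0) = 5: C₁ = 5. Differentiate and apply y'(0) = 1: 8·C₂ = 1, so C₂ = 1/8.
Particular solution: y = 5cos(8x) + (1/8)sin(8x).


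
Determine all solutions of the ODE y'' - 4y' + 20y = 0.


Characteristic equation: r² - 4r + 20 = 0.
Discriminant is negative; roots r = 2 ± 4i (complex conjugate pair).
General solution uses e^(α x)(C₁ cos(β x) + C₂ sin(β x)): y = e^(2x)(C₁cos(4x) + C₂sin(4x)).


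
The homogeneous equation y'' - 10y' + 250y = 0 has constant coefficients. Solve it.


Characteristic equation: r² - 10r + 250 = 0.
Discriminant is negative; roots r = 5 ± 15i (complex conjugate pair).
General solution uses e^(α x)(C₁ cos(β x) + C₂ sin(β x)): y = e^(5x)(C₁cos(15x) + C₂sin(15x)).


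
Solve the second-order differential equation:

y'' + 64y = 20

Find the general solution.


Homogeneous part: r² + 64 = 0 ⇒ r = ±8i, so y_h = C₁cos(8x) + C₂sin(8x).
Try constant y_p = A; plug in: 64A = 20 ⇒ A = 5/16.
General solution: y = C₁cos(8x) + C₂sin(8x) + 5/16.


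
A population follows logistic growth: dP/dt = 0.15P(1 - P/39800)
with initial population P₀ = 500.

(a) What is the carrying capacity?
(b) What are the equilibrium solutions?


Logistic ODE dP/dt = 0.15P(1 - P/39800) has equilibria where dP/dt = 0, i.e. P = 0 or P = 39800.
The coefficient (1 - P/K) = 0 when P = K, identifying K = 39800 as the carrying capacity.
(a) K = 39800; (b) equilibria P = 0 and P = 39800.


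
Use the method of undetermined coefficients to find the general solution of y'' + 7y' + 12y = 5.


Characteristic roots of r² + 7r + 12 = 0 are -4, -3.
y_h = C₁e^(-4x) + C₂e^(-3x).
Constant forcing; try y_p = A. Then 12A = 5 ⇒ A = 5/12.
General solution: y = C₁e^(-4x) + C₂e^(-3x) + 5/12.


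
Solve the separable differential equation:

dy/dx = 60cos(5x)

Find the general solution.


g(y) = 1, so integrate directly: y = ∫ 60cos(5x) dx = 12sin(5x) + C.


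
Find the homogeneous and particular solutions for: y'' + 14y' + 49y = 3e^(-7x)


Characteristic polynomial (r + 7)² = 0; repeated root r = -7.
y_h = (C₁ + C₂x)e^(-7x). Forcing matches the repeated root (resonance), so try y_p = Ax² e^(-7x).
Substitute and solve for A: 2A = 3, so A = 3/2.
General solution: y = (C₁ + C₂x + (3/2)x²)e^(-7x).


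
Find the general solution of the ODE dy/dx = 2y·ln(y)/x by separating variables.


Separate: dy/[y ln(y)] = 2 dx/x.
Substitute u = ln(y): du/u = 2 dx/x.
Integrate: ln|ln(y)| = 2ln|x| + C₀, hence ln(y) = C·x^2.


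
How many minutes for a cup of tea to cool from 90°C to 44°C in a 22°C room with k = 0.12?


From T(t) = T_a + (T₀ - T_a)e^(-kt), set T(t) = 44:
(44 - 22) / (90 - 22) = e^(-0.12t), so t = -ln(0.324)/0.12 ≈ 9.4 minutes.


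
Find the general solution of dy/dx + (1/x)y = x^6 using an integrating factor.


P(x) = 1/x ⇒ μ = x^1.
(x^1 y)' = x^1·x^6 = x^7.
Integrate: x^1 y = x^8/(8) + C.
Solve for y: y = (1/8)x^7 + C/x^1.


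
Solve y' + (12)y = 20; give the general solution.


P(x) = 12, Q(x) = 20; integrating factor μ = e^(12x).
(μ y)' = 20e^(12x) ⇒ μ y = (5/3)e^(12x) + C.
Divide by μ: y = 5/3 + Ce^(-12x).


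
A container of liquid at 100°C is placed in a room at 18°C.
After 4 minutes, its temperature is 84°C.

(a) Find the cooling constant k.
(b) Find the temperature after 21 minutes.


Newton's law: T(t) = T_a + (T₀ - T_a)e^(-kt).
(a) Use T(4) = 84: (84 - 18)/(100 - 18) = e^(-k·4), so k = -ln(0.805)/4 ≈ 0.0543.
(b) Apply k to t = 21: T(21) = 18 + (82)e^(-1.140) ≈ 44.2°C.


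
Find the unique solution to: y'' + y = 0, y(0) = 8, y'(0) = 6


Characteristic roots of r² + 1 = 0 are ±1i, so y = C₁cos(x) + C₂sin(x).
Apply y(0) = 8: C₁ = 8. Differentiate and apply y'(0) = 6: 1·C₂ = 6, so C₂ = 6.
Particular solution: y = 8cos(x) + 6sin(x).


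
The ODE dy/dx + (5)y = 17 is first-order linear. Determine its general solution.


P(x) = 5, Q(x) = 17; integrating factor μ = e^(5x).
(μ y)' = 17e^(5x) ⇒ μ y = (17/5)e^(5x) + C.
Divide by μ: y = 17/5 + Ce^(-5x).


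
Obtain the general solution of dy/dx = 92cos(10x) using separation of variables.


g(y) = 1, so integrate directly: y = ∫ 92cos(10x) dx = (46/5)sin(10x) + C.


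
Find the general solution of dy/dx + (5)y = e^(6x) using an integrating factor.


P(x) = 5 ⇒ μ = e^(5x).
(μ y)' = e^(11x) ⇒ μ y = e^(11x)/11 + C.
Divide by μ: y = (1/11)e^(6x) + Ce^(-5x).


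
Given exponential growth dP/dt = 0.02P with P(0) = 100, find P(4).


The ODE dP/dt = 0.02P has solution P(t) = P(0)e^(0.02t).
Substitute P(0) = 100 and t = 4: P(4) = 100 e^(0.08) ≈ 108.


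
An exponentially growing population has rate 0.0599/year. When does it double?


Exponential growth: P(t) = P₀ e^(0.0599t). Set P(t)/P₀ = 2: e^(0.0599t) = 2.
Solve: t = ln(2)/0.0599 ≈ 11.57 years.


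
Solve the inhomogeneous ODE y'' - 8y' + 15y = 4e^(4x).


Characteristic roots of r² - 8r + 15 = 0 are 3, 5.
y_h = C₁e^(3x) + C₂e^(5x).
Forcing exponent 4 is not a characteristic root; try y_p = Ae^(4x).
Substitute: A·(16 + (-8)·4 + (15)) = A·-1 = 4, so A = -4.
General solution: y = C₁e^(3x) + C₂e^(5x) - 4e^(4x).


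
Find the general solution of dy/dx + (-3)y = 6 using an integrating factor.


P(x) = -3 ⇒ μ = e^(-3x).
(μ y)' = 6e^(-3x) ⇒ μ y = -2e^(-3x) + C.
Divide by μ: y = -2 + Ce^(3x).


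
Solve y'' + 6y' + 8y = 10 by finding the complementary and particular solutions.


Characteristic roots of r² + 6r + 8 = 0 are -4, -2.
y_h = C₁e^(-4x) + C₂e^(-2x).
Constant forcing; try y_p = A. Then 8A = 10 ⇒ A = 5/4.
General solution: y = C₁e^(-4x) + C₂e^(-2x) + 5/4.


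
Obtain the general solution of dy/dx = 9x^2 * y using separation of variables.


Separate variables: dy/y = 9x^2 dx.
Integrate: ln|y| = 3x^3 + C₀.
Exponentiate: y = Ce^(3x^3).


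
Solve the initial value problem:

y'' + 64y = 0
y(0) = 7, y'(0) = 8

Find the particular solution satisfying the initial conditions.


Characteristic roots of r² + 64 = 0 are ±8i, so y = C₁cos(8x) + C₂sin(8x).
Apply y(0) = 7: C₁ = 7. Differentiate and apply y'(0) = 8: 8·C₂ = 8, so C₂ = 1.
Particular solution: y = 7cos(8x) + sin(8x).


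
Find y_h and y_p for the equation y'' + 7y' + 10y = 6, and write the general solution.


Characteristic roots of r² + 7r + 10 = 0 are -2, -5.
y_h = C₁e^(-2x) + C₂e^(-5x).
Constant forcing; try y_p = A. Then 10A = 6 ⇒ A = 3/5.
General solution: y = C₁e^(-2x) + C₂e^(-5x) + 3/5.


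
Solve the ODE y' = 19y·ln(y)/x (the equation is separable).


Separate: dy/[y ln(y)] = 19 dx/x.
Substitute u = ln(y): du/u = 19 dx/x.
Integrate: ln|ln(y)| = 19ln|x| + C₀, hence ln(y) = C·x^19.


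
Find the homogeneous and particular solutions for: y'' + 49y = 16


Homogeneous part: r² + 49 = 0 ⇒ r = ±7i, so y_h = C₁cos(7x) + C₂sin(7x).
Try constant y_p = A; plug in: 49A = 16 ⇒ A = 16/49.
General solution: y = C₁cos(7x) + C₂sin(7x) + 16/49.


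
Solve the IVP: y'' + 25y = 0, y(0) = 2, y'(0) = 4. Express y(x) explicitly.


Characteristic roots of r² + 25 = 0 are ±5i, so y = C₁cos(5x) + C₂sin(5x).
Apply y(0) = 2: C₁ = 2. Differentiate and apply y'(0) = 4: 5·C₂ = 4, so C₂ = 4/5.
Particular solution: y = 2cos(5x) + (4/5)sin(5x).


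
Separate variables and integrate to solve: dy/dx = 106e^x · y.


Separate variables: dy/y = 106e^x dx.
Integrate: ln|y| = 106e^x + C₀.
Exponentiate: y = Ce^(106e^x).


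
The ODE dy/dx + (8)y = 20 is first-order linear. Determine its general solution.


P(x) = 8, Q(x) = 20; integrating factor μ = e^(8x).
(μ y)' = 20e^(8x) ⇒ μ y = (5/2)e^(8x) + C.
Divide by μ: y = 5/2 + Ce^(-8x).


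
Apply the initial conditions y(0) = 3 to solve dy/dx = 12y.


General solution of y' = 12y is y = Ce^(12x).
Apply y(0) = 3: C = 3.
Particular solution: y = 3e^(12x).


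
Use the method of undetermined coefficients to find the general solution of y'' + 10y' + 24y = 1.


Characteristic roots of r² + 10r + 24 = 0 are -4, -6.
y_h = C₁e^(-4x) + C₂e^(-6x).
Constant forcing; try y_p = A. Then 24A = 1 ⇒ A = 1/24.
General solution: y = C₁e^(-4x) + C₂e^(-6x) + 1/24.


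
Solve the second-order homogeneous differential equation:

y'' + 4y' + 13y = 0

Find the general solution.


Characteristic equation: r² + 4r + 13 = 0.
Discriminant is negative; roots r = -2 ± 3i (complex conjugate pair).
General solution uses e^(α x)(C₁ cos(β x) + C₂ sin(β x)): y = e^(-2x)(C₁cos(3x) + C₂sin(3x)).


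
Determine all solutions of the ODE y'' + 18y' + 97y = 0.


Characteristic equation: r² + 18r + 97 = 0.
Discriminant is negative; roots r = -9 ± 4i (complex conjugate pair).
General solution uses e^(α x)(C₁ cos(β x) + C₂ sin(β x)): y = e^(-9x)(C₁cos(4x) + C₂sin(4x)).


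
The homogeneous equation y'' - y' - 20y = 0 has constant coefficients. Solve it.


Characteristic equation: r² - r - 20 = 0.
Factor: (r - 5)(r + 4) = 0 ⇒ r = 5, -4 (distinct real).
General solution: y = C₁e^(5x) + C₂e^(-4x).


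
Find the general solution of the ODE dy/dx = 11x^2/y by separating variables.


Separate variables: y dy = 11x^2 dx.
Integrate both sides: y²/2 = (11/3)x^3 + C₀.
Multiply by 2: y² = (22/3)x^3 + C.


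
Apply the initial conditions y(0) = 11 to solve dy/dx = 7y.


General solution of y' = 7y is y = Ce^(7x).
Apply y(0) = 11: C = 11.
Particular solution: y = 11e^(7x).


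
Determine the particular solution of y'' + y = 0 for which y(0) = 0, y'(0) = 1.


Characteristic roots of r² + 1 = 0 are ±1i, so y = C₁cos(x) + C₂sin(x).
Apply y(0) = 0: C₁ = 0. Differentiate and apply y'(0) = 1: 1·C₂ = 1, so C₂ = 1.
Particular solution: y = sin(x).


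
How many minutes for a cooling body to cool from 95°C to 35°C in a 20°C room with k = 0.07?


From T(t) = T_a + (T₀ - T_a)e^(-kt), set T(t) = 35:
(35 - 20) / (95 - 20) = e^(-0.07t), so t = -ln(0.200)/0.07 ≈ 23.0 minutes.


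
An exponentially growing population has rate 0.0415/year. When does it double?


Exponential growth: P(t) = P₀ e^(0.0415t). Set P(t)/P₀ = 2: e^(0.0415t) = 2.
Solve: t = ln(2)/0.0415 ≈ 16.70 years.


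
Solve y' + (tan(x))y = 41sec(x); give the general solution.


P(x) = tan(x) ⇒ μ = e^(∫tan(x)dx) = sec(x).
(sec(x) y)' = 41sec²(x) ⇒ sec(x) y = 41tan(x) + C.
Multiply by cos(x): y = 41sin(x) + C·cos(x).


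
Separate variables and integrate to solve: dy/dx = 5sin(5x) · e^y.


Separate: e^(-y) dy = 5sin(5x) dx.
Integrate: -e^(-y) = -cos(5x) + C₀.
Rearrange: e^(-y) = cos(5x) + C.


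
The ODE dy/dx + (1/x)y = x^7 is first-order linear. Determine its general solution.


P(x) = 1/x ⇒ μ = x^1.
(x^1 y)' = x^1·x^7 = x^8.
Integrate: x^1 y = x^9/(9) + C.
Solve for y: y = (1/9)x^8 + C/x^1.


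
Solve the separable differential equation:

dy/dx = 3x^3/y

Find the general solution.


Separate variables: y dy = 3x^3 dx.
Integrate both sides: y²/2 = (3/4)x^4 + C₀.
Multiply by 2: y² = (3/2)x^4 + C.


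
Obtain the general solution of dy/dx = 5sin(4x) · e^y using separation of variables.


Separate: e^(-y) dy = 5sin(4x) dx.
Integrate: -e^(-y) = -(5/4)cos(4x) + C₀.
Rearrange: e^(-y) = (5/4)cos(4x) + C.


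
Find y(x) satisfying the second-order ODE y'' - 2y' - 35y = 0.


Characteristic equation: r² - 2r - 35 = 0.
Factor: (r - 7)(r + 5) = 0 ⇒ r = 7, -5 (distinct real).
General solution: y = C₁e^(7x) + C₂e^(-5x).


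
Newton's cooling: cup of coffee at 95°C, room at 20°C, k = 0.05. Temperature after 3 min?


Newton's law: dT/dt = -k(T - T_a) has solution T(t) = T_a + (T₀ - T_a)e^(-kt).
Plug in T_a = 20, T₀ = 95, k = 0.05, t = 3: T(3) = 20 + (75)e^(-0.15) ≈ 84.6°C.


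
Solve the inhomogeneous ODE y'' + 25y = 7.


Homogeneous part: r² + 25 = 0 ⇒ r = ±5i, so y_h = C₁cos(5x) + C₂sin(5x).
Try constant y_p = A; plug in: 25A = 7 ⇒ A = 7/25.
General solution: y = C₁cos(5x) + C₂sin(5x) + 7/25.


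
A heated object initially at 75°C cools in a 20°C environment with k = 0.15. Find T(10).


Newton's law: dT/dt = -k(T - T_a) has solution T(t) = T_a + (T₀ - T_a)e^(-kt).
Plug in T_a = 20, T₀ = 75, k = 0.15, t = 10: T(10) = 20 + (55)e^(-1.50) ≈ 32.3°C.


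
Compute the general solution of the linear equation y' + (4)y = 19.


P(x) = 4, Q(x) = 19; integrating factor μ = e^(4x).
(μ y)' = 19e^(4x) ⇒ μ y = (19/4)e^(4x) + C.
Divide by μ: y = 19/4 + Ce^(-4x).


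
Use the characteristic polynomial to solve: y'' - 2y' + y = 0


Characteristic equation: r² - 2r + 1 = 0, i.e. (r - 1)² = 0.
Repeated root r = 1; include an x factor for the second linearly independent solution.
General solution: y = (C₁ + C₂x)e^(x).


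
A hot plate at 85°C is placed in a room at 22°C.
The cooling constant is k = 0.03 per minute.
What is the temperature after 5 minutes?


Newton's law: dT/dt = -k(T - T_a) has solution T(t) = T_a + (T₀ - T_a)e^(-kt).
Plug in T_a = 22, T₀ = 85, k = 0.03, t = 5: T(5) = 22 + (63)e^(-0.15) ≈ 76.2°C.


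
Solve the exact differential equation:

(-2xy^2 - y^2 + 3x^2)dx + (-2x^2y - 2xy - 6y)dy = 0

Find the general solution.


Check exactness: ∂M/∂y = -4xy - 2y and ∂N/∂x = -4xy - 2y; equal, so the equation is exact.
Integrate M with respect to x (treating y as constant): ∫M dx = -x^2y^2 - xy^2 + x^3 + h(y).
Differentiate w.r.t. y and set equal to N: the x-dependent terms already match, leaving h'(y) = -6y. Integrate: h(y) = -3y^2.
So F(x,y) = -x^2y^2 - xy^2 - 3y^2 + x^3.
General solution: -x^2y^2 - xy^2 - 3y^2 + x^3 = C.


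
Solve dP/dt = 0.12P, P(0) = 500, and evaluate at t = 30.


The ODE dP/dt = 0.12P has solution P(t) = P(0)e^(0.12t).
Substitute P(0) = 500 and t = 30: P(30) = 500 e^(3.60) ≈ 18299.


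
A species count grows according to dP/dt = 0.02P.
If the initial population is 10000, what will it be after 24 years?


The ODE dP/dt = 0.02P has solution P(t) = P(0)e^(0.02t).
Substitute P(0) = 10000 and t = 24: P(24) = 10000 e^(0.48) ≈ 16161.


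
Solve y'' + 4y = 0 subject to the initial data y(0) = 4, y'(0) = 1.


Characteristic roots of r² + 4 = 0 are ±2i, so y = C₁cos(2x) + C₂sin(2x).
Apply y(0) = 4: C₁ = 4. Differentiate and apply y'(0) = 1: 2·C₂ = 1, so C₂ = 1/2.
Particular solution: y = 4cos(2x) + (1/2)sin(2x).


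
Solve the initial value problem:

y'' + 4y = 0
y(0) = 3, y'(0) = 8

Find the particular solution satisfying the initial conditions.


Characteristic roots of r² + 4 = 0 are ±2i, so y = C₁cos(2x) + C₂sin(2x).
Apply y(0) = 3: C₁ = 3. Differentiate and apply y'(0) = 8: 2·C₂ = 8, so C₂ = 4.
Particular solution: y = 3cos(2x) + 4sin(2x).


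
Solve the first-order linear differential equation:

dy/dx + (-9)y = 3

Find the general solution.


P(x) = -9 ⇒ μ = e^(-9x).
(μ y)' = 3e^(-9x) ⇒ μ y = -(1/3)e^(-9x) + C.
Divide by μ: y = -1/3 + Ce^(9x).


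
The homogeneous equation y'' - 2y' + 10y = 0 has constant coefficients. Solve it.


Characteristic equation: r² - 2r + 10 = 0.
Discriminant is negative; roots r = 1 ± 3i (complex conjugate pair).
General solution uses e^(α x)(C₁ cos(β x) + C₂ sin(β x)): y = e^(x)(C₁cos(3x) + C₂sin(3x)).


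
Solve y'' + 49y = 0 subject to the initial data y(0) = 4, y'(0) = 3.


Characteristic roots of r² + 49 = 0 are ±7i, so y = C₁cos(7x) + C₂sin(7x).
Apply y(0) = 4: C₁ = 4. Differentiate and apply y'(0) = 3: 7·C₂ = 3, so C₂ = 3/7.
Particular solution: y = 4cos(7x) + (3/7)sin(7x).


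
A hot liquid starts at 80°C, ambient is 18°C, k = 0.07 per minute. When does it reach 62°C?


From T(t) = T_a + (T₀ - T_a)e^(-kt), set T(t) = 62:
(62 - 18) / (80 - 18) = e^(-0.07t), so t = -ln(0.710)/0.07 ≈ 4.9 minutes.
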